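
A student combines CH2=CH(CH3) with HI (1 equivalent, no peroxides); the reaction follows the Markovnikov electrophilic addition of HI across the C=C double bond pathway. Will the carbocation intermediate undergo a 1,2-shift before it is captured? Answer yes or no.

The first-formed carbocation is secondary.
No single 1,2-shift to an adjacent carbon would produce a more-substituted cation than the one already present, so no rearrangement occurs.

no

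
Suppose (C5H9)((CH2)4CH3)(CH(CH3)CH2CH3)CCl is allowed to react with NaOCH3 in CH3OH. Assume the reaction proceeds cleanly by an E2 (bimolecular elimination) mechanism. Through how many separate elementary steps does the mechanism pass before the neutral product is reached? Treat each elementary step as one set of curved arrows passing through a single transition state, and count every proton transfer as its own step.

1

Step 1: Concerted anti-periplanar elimination: CH3O⁻ abstracts a β-H while Cl⁻ leaves, and the C–H electrons become the new C=C π bond — all in a single transition state.
Total: 1 elementary step.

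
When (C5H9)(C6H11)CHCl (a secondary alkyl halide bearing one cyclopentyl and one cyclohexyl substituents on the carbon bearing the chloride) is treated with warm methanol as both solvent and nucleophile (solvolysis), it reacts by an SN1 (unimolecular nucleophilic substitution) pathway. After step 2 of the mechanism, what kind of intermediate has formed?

Step 1: Unassisted departure of Cl⁻ (taking the C–Cl bonding pair) generates a secondary carbocation.
Step 2: Carbocation rearrangement: a 1,2-hydride shift from the adjacent cyclopentyl carbon converts the initially-formed secondary cation into the more stable tertiary cation.
After step 2 the species present is a tertiary carbocation.

tertiary carbocation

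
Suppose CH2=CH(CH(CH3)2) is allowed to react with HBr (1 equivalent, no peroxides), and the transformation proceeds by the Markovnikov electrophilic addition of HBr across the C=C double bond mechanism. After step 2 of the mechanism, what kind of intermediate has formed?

Step 1: Protonation of the alkene by HBr: the π bond acts as the nucleophile and picks up H⁺, giving the more stable (Markovnikov) secondary carbocation. The H–Br bond breaks heterolytically, releasing Br⁻.
Step 2: A hydride (H with its bonding pair) migrates from the adjacent isopropyl carbon to the cationic centre — a 1,2-hydride shift — upgrading the secondary cation to a tertiary one.
After step 2 the species present is a tertiary carbocation.

tertiary carbocation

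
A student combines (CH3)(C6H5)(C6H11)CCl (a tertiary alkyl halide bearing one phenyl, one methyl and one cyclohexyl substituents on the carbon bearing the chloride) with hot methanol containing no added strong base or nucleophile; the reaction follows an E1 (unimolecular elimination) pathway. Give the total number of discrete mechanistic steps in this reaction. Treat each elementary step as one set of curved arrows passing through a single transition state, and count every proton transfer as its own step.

Step 1: The C–Cl bond breaks with both electrons going to the chloride; Cl⁻ leaves and a tertiary carbocation remains.
(No 1,2-shift: no single shift to an adjacent carbon would give a more stable cation.)
Step 2: Loss of a β-proton to a methanol molecule of the solvent: the C–H bonding pair collapses toward the cationic carbon to form the C=C π bond, yielding the alkene.
Total: 2 elementary steps.

2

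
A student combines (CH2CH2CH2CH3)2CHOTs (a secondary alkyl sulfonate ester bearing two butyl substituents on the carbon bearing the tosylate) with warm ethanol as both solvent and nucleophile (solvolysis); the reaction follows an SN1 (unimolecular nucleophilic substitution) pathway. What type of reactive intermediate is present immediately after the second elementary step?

oxonium ion

Step 1: Rate-determining heterolysis of the C–O bond gives TsO⁻ and a secondary carbocation.
Step 2: A lone pair on the oxygen of CH3CH2OH attacks the carbocation, forming a new C–O σ-bond and an oxonium ion.
After step 2 the species present is an oxonium ion.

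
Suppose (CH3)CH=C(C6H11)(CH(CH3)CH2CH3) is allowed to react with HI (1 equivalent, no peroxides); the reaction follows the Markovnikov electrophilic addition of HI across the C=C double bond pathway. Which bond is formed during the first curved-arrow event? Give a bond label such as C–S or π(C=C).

C–H

Step 1: Electrophilic addition begins with the π(C=C) electrons forming a bond to the proton of HI. Following Markovnikov's rule, the resulting cation is tertiary. The H–I bond breaks heterolytically, releasing I⁻.
The bond formed in this step is the C–H bond.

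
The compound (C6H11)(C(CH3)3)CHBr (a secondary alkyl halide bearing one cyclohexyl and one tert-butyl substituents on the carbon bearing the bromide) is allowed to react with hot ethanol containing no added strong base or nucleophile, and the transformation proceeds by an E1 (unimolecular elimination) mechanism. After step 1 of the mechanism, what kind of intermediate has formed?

Step 1: The C–Br bond breaks with both electrons going to the bromide; Br⁻ leaves and a secondary carbocation remains.
After step 1 the species present is a secondary carbocation.

secondary carbocation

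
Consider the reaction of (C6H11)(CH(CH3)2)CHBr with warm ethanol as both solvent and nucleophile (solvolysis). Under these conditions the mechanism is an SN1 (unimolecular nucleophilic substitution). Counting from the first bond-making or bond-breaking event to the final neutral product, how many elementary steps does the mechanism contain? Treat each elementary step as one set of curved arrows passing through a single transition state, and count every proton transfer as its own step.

Step 1: Unassisted departure of Br⁻ (taking the C–Br bonding pair) generates a secondary carbocation.
Step 2: A 1,2-hydride shift from the adjacent isopropyl carbon moves the positive charge from the secondary centre to an adjacent carbon, generating a more stable tertiary carbocation.
Step 3: A lone pair on the oxygen of CH3CH2OH attacks the carbocation, forming a new C–O σ-bond and an oxonium ion.
Step 4: Proton transfer from the O–H of the oxonium ion to a solvent molecule delivers the neutral ether.
Total: 4 elementary steps.

4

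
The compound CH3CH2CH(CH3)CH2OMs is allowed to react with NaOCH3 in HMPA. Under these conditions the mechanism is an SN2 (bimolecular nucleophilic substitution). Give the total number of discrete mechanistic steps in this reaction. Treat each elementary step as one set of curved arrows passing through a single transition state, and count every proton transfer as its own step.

Step 1: The methoxide nucleophile donates a lone pair from O to the α-carbon in a backside attack; simultaneously the C–O σ-bond breaks and both of its electrons leave with MsO⁻. One concerted step with inversion of configuration.
Total: 1 elementary step.

1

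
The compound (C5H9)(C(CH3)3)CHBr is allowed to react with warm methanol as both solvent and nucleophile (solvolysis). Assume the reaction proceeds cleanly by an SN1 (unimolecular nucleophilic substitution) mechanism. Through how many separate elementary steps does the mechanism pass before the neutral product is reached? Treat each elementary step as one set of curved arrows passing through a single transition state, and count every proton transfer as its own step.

Step 1: Rate-determining heterolysis of the C–Br bond gives Br⁻ and a secondary carbocation.
Step 2: A 1,2-hydride shift from the adjacent cyclopentyl carbon moves the positive charge from the secondary centre to an adjacent carbon, generating a more stable tertiary carbocation.
Step 3: Nucleophilic capture: the oxygen of CH3OH bonds to the cationic carbon, producing an oxonium-ion intermediate.
Step 4: Proton transfer from the O–H of the oxonium ion to a solvent molecule delivers the neutral ether.
Total: 4 elementary steps.

4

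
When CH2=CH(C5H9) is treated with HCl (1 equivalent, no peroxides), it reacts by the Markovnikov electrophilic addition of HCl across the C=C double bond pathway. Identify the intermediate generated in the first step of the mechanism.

secondary carbocation

Step 1: The π electrons of the C=C bond attack a proton of HCl; Markovnikov addition places the new C–H on the less-substituted alkene carbon, so the positive charge ends up on the more-substituted carbon — a secondary carbocation. The H–Cl bond breaks heterolytically, releasing Cl⁻.
After step 1 the species present is a secondary carbocation.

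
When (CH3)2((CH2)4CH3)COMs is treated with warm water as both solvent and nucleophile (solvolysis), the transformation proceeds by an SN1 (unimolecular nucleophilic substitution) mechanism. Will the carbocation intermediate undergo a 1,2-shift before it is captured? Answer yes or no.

no

The first-formed carbocation is tertiary.
No single 1,2-shift to an adjacent carbon would produce a more-substituted cation than the one already present, so no rearrangement occurs.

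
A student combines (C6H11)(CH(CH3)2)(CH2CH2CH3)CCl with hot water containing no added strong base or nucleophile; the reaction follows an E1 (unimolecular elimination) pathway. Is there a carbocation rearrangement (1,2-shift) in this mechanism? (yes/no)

no

The first-formed carbocation is tertiary.
No single 1,2-shift to an adjacent carbon would produce a more-substituted cation than the one already present, so no rearrangement occurs.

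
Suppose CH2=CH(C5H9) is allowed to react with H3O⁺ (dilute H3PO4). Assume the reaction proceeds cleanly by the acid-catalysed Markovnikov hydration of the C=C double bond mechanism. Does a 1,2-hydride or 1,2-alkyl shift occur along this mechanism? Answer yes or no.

yes

The first-formed carbocation is secondary.
The adjacent cyclopentyl carbon already bears 2 other carbon substituents and has a hydrogen to migrate; after a 1,2-hydride shift from that carbon the positive charge sits on a tertiary centre.
Tertiary is more stable than secondary, so the shift occurs.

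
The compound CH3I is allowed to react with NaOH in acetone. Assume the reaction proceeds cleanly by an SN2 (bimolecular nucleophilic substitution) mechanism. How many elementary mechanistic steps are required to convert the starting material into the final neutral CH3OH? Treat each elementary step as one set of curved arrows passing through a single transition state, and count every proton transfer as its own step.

1

Step 1: OH⁻ attacks the back face of the α-carbon while I⁻ departs with the C–I bonding pair — a single concerted displacement through a pentacoordinate transition state.
Total: 1 elementary step.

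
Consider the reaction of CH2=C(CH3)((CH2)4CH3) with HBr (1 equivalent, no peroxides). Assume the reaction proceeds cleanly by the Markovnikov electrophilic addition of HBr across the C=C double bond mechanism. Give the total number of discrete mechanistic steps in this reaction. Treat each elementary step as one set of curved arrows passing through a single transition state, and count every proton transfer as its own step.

Step 1: The π electrons of the C=C bond attack a proton of HBr; Markovnikov addition places the new C–H on the less-substituted alkene carbon, so the positive charge ends up on the more-substituted carbon — a tertiary carbocation. The H–Br bond breaks heterolytically, releasing Br⁻.
(No 1,2-shift: no single shift to an adjacent carbon would give a more stable cation.)
Step 2: Nucleophilic attack by Br⁻ on the carbocation completes the addition, giving R–Br.
Total: 2 elementary steps.

2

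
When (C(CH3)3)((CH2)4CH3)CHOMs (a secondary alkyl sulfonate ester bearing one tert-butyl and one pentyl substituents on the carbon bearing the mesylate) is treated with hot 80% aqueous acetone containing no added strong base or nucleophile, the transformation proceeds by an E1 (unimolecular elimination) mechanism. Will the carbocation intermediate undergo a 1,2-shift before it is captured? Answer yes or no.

The first-formed carbocation is secondary.
The adjacent tert-butyl carbon has no hydrogen but bears methyl groups; migration of one methyl with its bonding pair (a 1,2-methyl shift) places the charge on a tertiary centre.
Tertiary is more stable than secondary, so the shift occurs.

yes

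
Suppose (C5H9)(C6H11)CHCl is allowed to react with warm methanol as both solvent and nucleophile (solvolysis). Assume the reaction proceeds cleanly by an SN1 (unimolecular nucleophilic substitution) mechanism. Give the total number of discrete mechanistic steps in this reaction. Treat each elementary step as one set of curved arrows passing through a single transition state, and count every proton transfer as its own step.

4

Step 1: The C–Cl bond breaks with both electrons going to the chloride; Cl⁻ leaves and a secondary carbocation remains.
Step 2: A 1,2-hydride shift from the adjacent cyclohexyl carbon moves the positive charge from the secondary centre to an adjacent carbon, generating a more stable tertiary carbocation.
Step 3: CH3OH donates an oxygen lone pair into the empty p orbital of the cation, giving a protonated ether (an oxonium ion).
Step 4: Deprotonation of the oxonium oxygen by solvent methanol yields the neutral ether.
Total: 4 elementary steps.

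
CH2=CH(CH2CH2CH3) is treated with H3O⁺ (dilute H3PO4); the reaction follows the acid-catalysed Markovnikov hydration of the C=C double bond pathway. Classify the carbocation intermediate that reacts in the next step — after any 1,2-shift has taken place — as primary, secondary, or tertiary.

secondary

Step 1: Protonation of the alkene by H3O⁺: the π bond acts as the nucleophile and picks up H⁺, giving the more stable (Markovnikov) secondary carbocation. H2O is released.
No single 1,2-shift to an adjacent carbon would give a more-substituted cation, so no rearrangement occurs.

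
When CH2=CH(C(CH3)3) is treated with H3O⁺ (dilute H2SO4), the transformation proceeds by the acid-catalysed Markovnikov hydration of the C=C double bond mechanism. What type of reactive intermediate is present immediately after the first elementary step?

Step 1: The π electrons of the C=C bond attack a proton of H3O⁺; Markovnikov addition places the new C–H on the less-substituted alkene carbon, so the positive charge ends up on the more-substituted carbon — a secondary carbocation. H2O is released.
After step 1 the species present is a secondary carbocation.

secondary carbocation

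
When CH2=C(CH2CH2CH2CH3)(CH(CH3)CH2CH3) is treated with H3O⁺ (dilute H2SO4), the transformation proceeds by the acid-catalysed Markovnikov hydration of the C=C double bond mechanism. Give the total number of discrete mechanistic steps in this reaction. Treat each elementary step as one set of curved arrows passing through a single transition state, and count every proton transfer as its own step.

Step 1: Protonation of the alkene by H3O⁺: the π bond acts as the nucleophile and picks up H⁺, giving the more stable (Markovnikov) tertiary carbocation. H2O is released.
(No 1,2-shift: no single shift to an adjacent carbon would give a more stable cation.)
Step 2: Water acts as the nucleophile: an oxygen lone pair bonds to the cationic carbon, giving an oxonium-ion intermediate.
Step 3: H2O removes a proton from the oxonium oxygen, regenerating H3O⁺ and giving the neutral alcohol.
Total: 3 elementary steps.

3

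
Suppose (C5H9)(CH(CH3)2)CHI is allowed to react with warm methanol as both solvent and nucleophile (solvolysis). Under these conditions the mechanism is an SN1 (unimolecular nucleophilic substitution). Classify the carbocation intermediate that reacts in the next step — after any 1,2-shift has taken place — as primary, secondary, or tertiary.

Step 1: Unassisted departure of I⁻ (taking the C–I bonding pair) generates a secondary carbocation.
Step 2: A 1,2-hydride shift from the adjacent isopropyl carbon moves the positive charge from the secondary centre to an adjacent carbon, generating a more stable tertiary carbocation.
The cation rearranges from secondary to tertiary via a 1,2-hydride shift from the adjacent isopropyl carbon; the tertiary cation is what reacts next.

tertiary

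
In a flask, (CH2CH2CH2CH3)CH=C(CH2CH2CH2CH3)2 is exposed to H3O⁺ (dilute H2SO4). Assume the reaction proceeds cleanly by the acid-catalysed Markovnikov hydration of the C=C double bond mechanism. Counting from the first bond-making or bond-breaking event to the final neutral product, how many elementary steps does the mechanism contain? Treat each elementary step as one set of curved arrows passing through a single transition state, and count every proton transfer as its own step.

3

Step 1: Electrophilic addition begins with the π(C=C) electrons forming a bond to the proton of H3O⁺. Following Markovnikov's rule, the resulting cation is tertiary. H2O is released.
(No 1,2-shift: no single shift to an adjacent carbon would give a more stable cation.)
Step 2: A lone pair on the oxygen of H2O attacks the carbocation, forming a C–O bond and an oxonium ion (a protonated alcohol).
Step 3: Deprotonation of the oxonium ion by a water molecule delivers the neutral alcohol and regenerates the acid catalyst.
Total: 3 elementary steps.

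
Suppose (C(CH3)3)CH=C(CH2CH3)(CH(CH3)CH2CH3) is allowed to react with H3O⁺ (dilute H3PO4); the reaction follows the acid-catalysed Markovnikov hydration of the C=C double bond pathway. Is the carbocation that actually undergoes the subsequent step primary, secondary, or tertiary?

tertiary

Step 1: The π electrons of the C=C bond attack a proton of H3O⁺; Markovnikov addition places the new C–H on the less-substituted alkene carbon, so the positive charge ends up on the more-substituted carbon — a tertiary carbocation. H2O is released.
No single 1,2-shift to an adjacent carbon would give a more-substituted cation, so no rearrangement occurs.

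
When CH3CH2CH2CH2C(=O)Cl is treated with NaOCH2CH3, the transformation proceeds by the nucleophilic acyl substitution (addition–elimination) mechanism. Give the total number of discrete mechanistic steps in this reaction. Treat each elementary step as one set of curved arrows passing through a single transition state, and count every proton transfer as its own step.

2

Step 1: A lone pair on the O of CH3CH2O⁻ attacks the electrophilic acyl carbon; the π(C=O) electrons move onto oxygen, giving a tetrahedral intermediate.
Step 2: Collapse of the tetrahedral intermediate: the alkoxide oxygen pushes its lone pair back to re-form C=O while Cl⁻ leaves.
Total: 2 elementary steps.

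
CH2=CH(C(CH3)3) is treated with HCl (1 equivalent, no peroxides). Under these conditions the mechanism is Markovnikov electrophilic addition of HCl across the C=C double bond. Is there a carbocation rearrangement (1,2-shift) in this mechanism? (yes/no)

yes

The first-formed carbocation is secondary.
The adjacent tert-butyl carbon has no hydrogen but bears methyl groups; migration of one methyl with its bonding pair (a 1,2-methyl shift) places the charge on a tertiary centre.
Tertiary is more stable than secondary, so the shift occurs.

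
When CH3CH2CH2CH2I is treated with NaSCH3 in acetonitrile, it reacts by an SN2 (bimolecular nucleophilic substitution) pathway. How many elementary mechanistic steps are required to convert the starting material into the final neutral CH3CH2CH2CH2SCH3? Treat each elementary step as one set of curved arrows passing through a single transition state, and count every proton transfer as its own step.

Step 1: CH3S⁻ attacks the back face of the α-carbon while I⁻ departs with the C–I bonding pair — a single concerted displacement through a pentacoordinate transition state.
Total: 1 elementary step.

1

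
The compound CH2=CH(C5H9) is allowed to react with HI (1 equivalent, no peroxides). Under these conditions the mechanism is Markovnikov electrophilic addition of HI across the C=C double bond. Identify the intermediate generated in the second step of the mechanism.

Step 1: Electrophilic addition begins with the π(C=C) electrons forming a bond to the proton of HI. Following Markovnikov's rule, the resulting cation is secondary. The H–I bond breaks heterolytically, releasing I⁻.
Step 2: A hydride (H with its bonding pair) migrates from the adjacent cyclopentyl carbon to the cationic centre — a 1,2-hydride shift — upgrading the secondary cation to a tertiary one.
After step 2 the species present is a tertiary carbocation.

tertiary carbocation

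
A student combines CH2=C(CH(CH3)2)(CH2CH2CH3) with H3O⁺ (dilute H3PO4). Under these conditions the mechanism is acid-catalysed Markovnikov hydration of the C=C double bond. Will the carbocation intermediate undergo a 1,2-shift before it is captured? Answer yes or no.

The first-formed carbocation is tertiary.
No single 1,2-shift to an adjacent carbon would produce a more-substituted cation than the one already present, so no rearrangement occurs.

no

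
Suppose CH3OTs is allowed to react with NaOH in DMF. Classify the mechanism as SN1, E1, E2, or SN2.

SN2

Conditions: a methyl substrate with a strong nucleophile in the polar aprotic solvent DMF.
These conditions are the textbook signature of the SN2 pathway.
An unhindered substrate with a strong nucleophile in a polar aprotic solvent favours one-step backside displacement.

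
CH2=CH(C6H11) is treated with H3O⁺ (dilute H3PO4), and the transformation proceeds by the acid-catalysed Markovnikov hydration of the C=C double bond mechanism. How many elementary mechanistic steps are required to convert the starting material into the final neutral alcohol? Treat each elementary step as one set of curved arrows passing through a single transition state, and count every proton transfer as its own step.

4

Step 1: Protonation of the alkene by H3O⁺: the π bond acts as the nucleophile and picks up H⁺, giving the more stable (Markovnikov) secondary carbocation. H2O is released.
Step 2: Carbocation rearrangement: a 1,2-hydride shift from the adjacent cyclohexyl carbon converts the initially-formed secondary cation into the more stable tertiary cation.
Step 3: Water acts as the nucleophile: an oxygen lone pair bonds to the cationic carbon, giving an oxonium-ion intermediate.
Step 4: H2O removes a proton from the oxonium oxygen, regenerating H3O⁺ and giving the neutral alcohol.
Total: 4 elementary steps.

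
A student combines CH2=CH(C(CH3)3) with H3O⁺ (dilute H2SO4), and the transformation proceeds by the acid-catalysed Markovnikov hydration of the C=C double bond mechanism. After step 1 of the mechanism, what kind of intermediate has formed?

secondary carbocation

Step 1: Electrophilic addition begins with the π(C=C) electrons forming a bond to the proton of H3O⁺. Following Markovnikov's rule, the resulting cation is secondary. H2O is released.
After step 1 the species present is a secondary carbocation.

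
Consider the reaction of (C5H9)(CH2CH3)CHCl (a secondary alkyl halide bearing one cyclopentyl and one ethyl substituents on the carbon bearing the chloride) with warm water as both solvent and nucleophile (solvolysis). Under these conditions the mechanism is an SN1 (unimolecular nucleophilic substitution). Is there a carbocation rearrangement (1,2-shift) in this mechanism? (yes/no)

The first-formed carbocation is secondary.
The adjacent cyclopentyl carbon already bears 2 other carbon substituents and has a hydrogen to migrate; after a 1,2-hydride shift from that carbon the positive charge sits on a tertiary centre.
Tertiary is more stable than secondary, so the shift occurs.

yes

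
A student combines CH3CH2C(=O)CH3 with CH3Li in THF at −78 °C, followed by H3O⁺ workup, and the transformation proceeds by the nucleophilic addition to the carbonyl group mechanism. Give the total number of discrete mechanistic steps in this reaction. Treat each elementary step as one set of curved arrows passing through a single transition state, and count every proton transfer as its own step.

Step 1: Nucleophilic addition: the carbanion-like carbon of CH3Li adds to the carbonyl carbon, pushing the π(C=O) electron pair onto oxygen and giving a tetrahedral alkoxide.
Step 2: The alkoxide picks up a proton during H3O⁺ workup to yield an alcohol.
Total: 2 elementary steps.

2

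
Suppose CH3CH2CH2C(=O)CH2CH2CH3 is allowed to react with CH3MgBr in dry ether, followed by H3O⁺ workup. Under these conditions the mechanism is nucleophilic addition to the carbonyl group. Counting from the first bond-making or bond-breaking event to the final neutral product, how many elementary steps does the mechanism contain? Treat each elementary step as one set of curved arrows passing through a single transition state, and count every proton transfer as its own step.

Step 1: the carbanion-like carbon of CH3MgBr attacks the sp² carbonyl carbon; the C=O π bond breaks and the electrons end up as a lone pair on the alkoxide oxygen of the tetrahedral intermediate.
Step 2: The alkoxide picks up a proton during H3O⁺ workup to yield an alcohol.
Total: 2 elementary steps.

2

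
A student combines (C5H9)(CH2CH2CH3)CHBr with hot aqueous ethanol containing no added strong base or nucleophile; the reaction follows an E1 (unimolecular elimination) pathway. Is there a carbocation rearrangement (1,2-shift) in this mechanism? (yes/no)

yes

The first-formed carbocation is secondary.
The adjacent cyclopentyl carbon already bears 2 other carbon substituents and has a hydrogen to migrate; after a 1,2-hydride shift from that carbon the positive charge sits on a tertiary centre.
Tertiary is more stable than secondary, so the shift occurs.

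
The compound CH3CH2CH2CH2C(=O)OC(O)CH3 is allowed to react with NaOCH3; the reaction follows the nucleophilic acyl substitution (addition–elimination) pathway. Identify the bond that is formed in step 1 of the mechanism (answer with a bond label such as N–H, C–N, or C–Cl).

Step 1: A lone pair on the O of CH3O⁻ attacks the electrophilic acyl carbon; the π(C=O) electrons move onto oxygen, giving a tetrahedral intermediate.
The bond formed in this step is the C–O bond.

C–O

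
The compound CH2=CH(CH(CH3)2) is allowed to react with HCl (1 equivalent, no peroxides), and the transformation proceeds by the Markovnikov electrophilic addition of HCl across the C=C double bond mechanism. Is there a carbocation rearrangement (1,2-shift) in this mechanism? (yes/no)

The first-formed carbocation is secondary.
The adjacent isopropyl carbon already bears 2 other carbon substituents and has a hydrogen to migrate; after a 1,2-hydride shift from that carbon the positive charge sits on a tertiary centre.
Tertiary is more stable than secondary, so the shift occurs.

yes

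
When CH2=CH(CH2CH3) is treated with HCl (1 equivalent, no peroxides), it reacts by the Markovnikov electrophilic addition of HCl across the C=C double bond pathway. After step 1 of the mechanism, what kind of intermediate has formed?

secondary carbocation

Step 1: Electrophilic addition begins with the π(C=C) electrons forming a bond to the proton of HCl. Following Markovnikov's rule, the resulting cation is secondary. The H–Cl bond breaks heterolytically, releasing Cl⁻.
After step 1 the species present is a secondary carbocation.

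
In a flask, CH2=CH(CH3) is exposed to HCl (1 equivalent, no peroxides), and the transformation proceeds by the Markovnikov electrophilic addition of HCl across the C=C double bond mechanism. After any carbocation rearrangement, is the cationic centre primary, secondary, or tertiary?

secondary

Step 1: Protonation of the alkene by HCl: the π bond acts as the nucleophile and picks up H⁺, giving the more stable (Markovnikov) secondary carbocation. The H–Cl bond breaks heterolytically, releasing Cl⁻.
No single 1,2-shift to an adjacent carbon would give a more-substituted cation, so no rearrangement occurs.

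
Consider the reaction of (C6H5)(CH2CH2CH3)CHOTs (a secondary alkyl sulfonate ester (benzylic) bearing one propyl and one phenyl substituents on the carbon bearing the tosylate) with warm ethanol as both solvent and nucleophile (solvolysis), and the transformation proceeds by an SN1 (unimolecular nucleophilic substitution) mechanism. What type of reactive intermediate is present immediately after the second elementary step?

Step 1: Unassisted departure of TsO⁻ (taking the C–O bonding pair) generates a secondary carbocation.
Step 2: A lone pair on the oxygen of CH3CH2OH attacks the carbocation, forming a new C–O σ-bond and an oxonium ion.
After step 2 the species present is an oxonium ion.

oxonium ion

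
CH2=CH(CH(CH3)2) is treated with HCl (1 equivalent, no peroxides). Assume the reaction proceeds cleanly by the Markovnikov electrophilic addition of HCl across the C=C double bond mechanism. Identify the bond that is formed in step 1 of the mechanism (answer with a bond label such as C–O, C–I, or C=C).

C–H

Step 1: The π electrons of the C=C bond attack a proton of HCl; Markovnikov addition places the new C–H on the less-substituted alkene carbon, so the positive charge ends up on the more-substituted carbon — a secondary carbocation. The H–Cl bond breaks heterolytically, releasing Cl⁻.
The bond formed in this step is the C–H bond.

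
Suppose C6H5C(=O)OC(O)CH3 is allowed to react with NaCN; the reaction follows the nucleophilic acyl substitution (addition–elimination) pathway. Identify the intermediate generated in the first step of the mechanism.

tetrahedral intermediate

Step 1: Nucleophilic addition of CN⁻ to the acyl carbon breaks the π(C=O) bond and yields a tetrahedral, anionic intermediate.
After step 1 the species present is a tetrahedral intermediate.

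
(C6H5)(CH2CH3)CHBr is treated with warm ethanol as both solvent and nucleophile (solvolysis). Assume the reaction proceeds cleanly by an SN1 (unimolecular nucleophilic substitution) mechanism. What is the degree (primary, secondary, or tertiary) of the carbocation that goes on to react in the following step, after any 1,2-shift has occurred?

Step 1: The C–Br bond breaks with both electrons going to the bromide; Br⁻ leaves and a secondary carbocation remains.
No single 1,2-shift to an adjacent carbon would give a more-substituted cation, so no rearrangement occurs.

secondary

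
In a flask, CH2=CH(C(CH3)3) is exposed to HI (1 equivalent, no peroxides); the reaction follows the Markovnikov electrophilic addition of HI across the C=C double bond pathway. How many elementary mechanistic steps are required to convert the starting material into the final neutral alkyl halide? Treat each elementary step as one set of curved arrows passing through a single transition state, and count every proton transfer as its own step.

Step 1: Protonation of the alkene by HI: the π bond acts as the nucleophile and picks up H⁺, giving the more stable (Markovnikov) secondary carbocation. The H–I bond breaks heterolytically, releasing I⁻.
Step 2: Carbocation rearrangement: a 1,2-methyl shift from the adjacent tert-butyl carbon converts the initially-formed secondary cation into the more stable tertiary cation.
Step 3: Nucleophilic attack by I⁻ on the carbocation completes the addition, giving R–I.
Total: 3 elementary steps.

3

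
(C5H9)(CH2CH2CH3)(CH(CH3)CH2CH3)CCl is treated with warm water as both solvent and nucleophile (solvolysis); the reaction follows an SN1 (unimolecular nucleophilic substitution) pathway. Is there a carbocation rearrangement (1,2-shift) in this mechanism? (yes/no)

no

The first-formed carbocation is tertiary.
No single 1,2-shift to an adjacent carbon would produce a more-substituted cation than the one already present, so no rearrangement occurs.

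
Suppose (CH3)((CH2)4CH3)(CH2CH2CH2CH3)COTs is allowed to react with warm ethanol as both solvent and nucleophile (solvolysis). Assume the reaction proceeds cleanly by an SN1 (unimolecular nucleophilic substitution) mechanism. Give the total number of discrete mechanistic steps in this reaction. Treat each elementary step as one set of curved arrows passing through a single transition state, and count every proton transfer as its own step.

Step 1: The C–O bond breaks with both electrons going to the tosylate; TsO⁻ leaves and a tertiary carbocation remains.
(No 1,2-shift: no single shift to an adjacent carbon would give a more stable cation.)
Step 2: A lone pair on the oxygen of CH3CH2OH attacks the carbocation, forming a new C–O σ-bond and an oxonium ion.
Step 3: A second solvent molecule removes the proton on oxygen, giving the neutral ether product.
Total: 3 elementary steps.

3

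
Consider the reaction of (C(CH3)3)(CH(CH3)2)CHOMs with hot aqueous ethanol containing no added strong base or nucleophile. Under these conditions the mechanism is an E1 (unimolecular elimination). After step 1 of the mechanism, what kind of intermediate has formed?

Step 1: Unassisted departure of MsO⁻ (taking the C–O bonding pair) generates a secondary carbocation.
After step 1 the species present is a secondary carbocation.

secondary carbocation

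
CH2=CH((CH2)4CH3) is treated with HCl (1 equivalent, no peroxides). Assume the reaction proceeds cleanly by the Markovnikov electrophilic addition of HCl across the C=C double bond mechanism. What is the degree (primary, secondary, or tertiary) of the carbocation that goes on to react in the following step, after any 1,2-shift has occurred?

secondary

Step 1: Protonation of the alkene by HCl: the π bond acts as the nucleophile and picks up H⁺, giving the more stable (Markovnikov) secondary carbocation. The H–Cl bond breaks heterolytically, releasing Cl⁻.
No single 1,2-shift to an adjacent carbon would give a more-substituted cation, so no rearrangement occurs.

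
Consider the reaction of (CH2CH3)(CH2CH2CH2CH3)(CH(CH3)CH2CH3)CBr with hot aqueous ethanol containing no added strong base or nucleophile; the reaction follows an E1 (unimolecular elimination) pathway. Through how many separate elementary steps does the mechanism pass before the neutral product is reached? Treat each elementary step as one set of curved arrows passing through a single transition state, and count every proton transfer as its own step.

2

Step 1: The C–Br bond breaks with both electrons going to the bromide; Br⁻ leaves and a tertiary carbocation remains.
(No 1,2-shift: no single shift to an adjacent carbon would give a more stable cation.)
Step 2: Loss of a β-proton to a water (or ethanol) molecule of the solvent: the C–H bonding pair collapses toward the cationic carbon to form the C=C π bond, yielding the alkene.
Total: 2 elementary steps.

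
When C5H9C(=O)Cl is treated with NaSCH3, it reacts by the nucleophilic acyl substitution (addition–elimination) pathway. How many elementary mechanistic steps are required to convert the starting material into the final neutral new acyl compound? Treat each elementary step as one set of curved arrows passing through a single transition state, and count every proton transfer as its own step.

Step 1: Nucleophilic addition of CH3S⁻ to the acyl carbon breaks the π(C=O) bond and yields a tetrahedral, anionic intermediate.
Step 2: An oxygen lone pair re-forms the C=O π bond as the C–Cl σ-bond breaks; Cl⁻ is expelled.
Total: 2 elementary steps.

2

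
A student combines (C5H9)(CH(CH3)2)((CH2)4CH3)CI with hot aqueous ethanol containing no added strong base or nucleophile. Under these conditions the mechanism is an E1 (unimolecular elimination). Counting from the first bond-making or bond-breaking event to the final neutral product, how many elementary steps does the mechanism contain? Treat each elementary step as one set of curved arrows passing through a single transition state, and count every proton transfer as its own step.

2

Step 1: Rate-determining heterolysis of the C–I bond gives I⁻ and a tertiary carbocation.
(No 1,2-shift: no single shift to an adjacent carbon would give a more stable cation.)
Step 2: Loss of a β-proton to a water (or ethanol) molecule of the solvent: the C–H bonding pair collapses toward the cationic carbon to form the C=C π bond, yielding the alkene.
Total: 2 elementary steps.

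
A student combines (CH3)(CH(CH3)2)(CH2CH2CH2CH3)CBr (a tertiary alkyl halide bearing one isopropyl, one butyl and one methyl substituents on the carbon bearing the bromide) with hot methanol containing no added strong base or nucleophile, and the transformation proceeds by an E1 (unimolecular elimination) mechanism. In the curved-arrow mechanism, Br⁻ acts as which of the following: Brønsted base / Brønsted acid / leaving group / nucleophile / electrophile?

Step 1: The C–Br bond breaks with both electrons going to the bromide; Br⁻ leaves and a tertiary carbocation remains.
Br⁻ departs with both electrons of the breaking σ-bond — that is the definition of a leaving group.

leaving group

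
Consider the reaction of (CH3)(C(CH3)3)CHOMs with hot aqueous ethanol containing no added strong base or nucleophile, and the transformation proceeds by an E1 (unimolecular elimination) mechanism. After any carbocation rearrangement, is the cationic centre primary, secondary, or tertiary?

Step 1: Ionisation: the C–O σ-bond cleaves heterolytically; both bonding electrons depart with MsO⁻, leaving a secondary carbocation at the α-carbon.
Step 2: A methyl group with its bonding pair migrates from the adjacent tert-butyl carbon to the cationic centre — a 1,2-methyl shift — upgrading the secondary cation to a tertiary one.
The cation rearranges from secondary to tertiary via a 1,2-methyl shift from the adjacent tert-butyl carbon; the tertiary cation is what reacts next.

tertiary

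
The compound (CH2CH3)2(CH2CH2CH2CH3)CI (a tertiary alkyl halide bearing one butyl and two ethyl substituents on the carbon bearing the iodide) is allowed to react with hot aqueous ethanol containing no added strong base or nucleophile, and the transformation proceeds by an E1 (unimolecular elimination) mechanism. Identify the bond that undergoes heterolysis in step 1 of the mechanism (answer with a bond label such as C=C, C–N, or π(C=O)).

Step 1: Rate-determining heterolysis of the C–I bond gives I⁻ and a tertiary carbocation.
The bond broken in this step is the C–I bond.

C–I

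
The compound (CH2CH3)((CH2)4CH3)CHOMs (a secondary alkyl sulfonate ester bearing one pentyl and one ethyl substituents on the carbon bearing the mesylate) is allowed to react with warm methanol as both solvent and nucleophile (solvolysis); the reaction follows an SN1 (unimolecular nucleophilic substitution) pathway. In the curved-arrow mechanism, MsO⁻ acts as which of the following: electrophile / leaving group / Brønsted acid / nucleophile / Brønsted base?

Step 1: Ionisation: the C–O σ-bond cleaves heterolytically; both bonding electrons depart with MsO⁻, leaving a secondary carbocation at the α-carbon.
MsO⁻ departs with both electrons of the breaking σ-bond — that is the definition of a leaving group.

leaving group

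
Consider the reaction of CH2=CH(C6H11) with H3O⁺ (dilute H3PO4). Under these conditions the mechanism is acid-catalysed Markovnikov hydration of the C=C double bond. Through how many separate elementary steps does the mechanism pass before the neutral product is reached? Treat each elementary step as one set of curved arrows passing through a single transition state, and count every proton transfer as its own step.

4

Step 1: Electrophilic addition begins with the π(C=C) electrons forming a bond to the proton of H3O⁺. Following Markovnikov's rule, the resulting cation is secondary. H2O is released.
Step 2: A hydride (H with its bonding pair) migrates from the adjacent cyclohexyl carbon to the cationic centre — a 1,2-hydride shift — upgrading the secondary cation to a tertiary one.
Step 3: Water acts as the nucleophile: an oxygen lone pair bonds to the cationic carbon, giving an oxonium-ion intermediate.
Step 4: Proton transfer from the O–H of the oxonium ion to H2O completes the catalytic cycle and yields the alcohol.
Total: 4 elementary steps.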